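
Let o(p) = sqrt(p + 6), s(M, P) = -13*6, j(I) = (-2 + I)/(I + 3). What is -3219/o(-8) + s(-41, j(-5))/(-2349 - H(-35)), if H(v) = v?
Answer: 3/89 + 3219*I*sqrt(2)/2 ≈ 0.033708 + 2276.2*I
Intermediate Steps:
j(I) = (-2 + I)/(3 + I)
s(M, P) = -78
o(p) = sqrt(6 + p)
-3219/o(-8) + s(-41, j(-5))/(-2349 - H(-35)) = -3219/sqrt(6 - 8) - 78/(-2349 - 1*(-35)) = -3219*(-I*sqrt(2)/2) - 78/(-2349 + 35) = -3219*(-I*sqrt(2)/2) - 78/(-2314) = -(-3219)*I*sqrt(2)/2 - 78*(-1/2314) = 3219*I*sqrt(2)/2 + 3/89 = 3/89 + 3219*I*sqrt(2)/2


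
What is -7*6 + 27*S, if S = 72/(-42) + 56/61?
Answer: -27114/427 ≈ -63.499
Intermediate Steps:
S = -340/427 (S = 72*(-1/42) + 56*(1/61) = -12/7 + 56/61 = -340/427 ≈ -0.79625)
-7*6 + 27*S = -7*6 + 27*(-340/427) = -42 - 9180/427 = -27114/427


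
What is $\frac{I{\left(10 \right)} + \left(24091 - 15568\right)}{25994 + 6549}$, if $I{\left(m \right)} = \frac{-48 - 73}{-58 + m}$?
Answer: $\frac{409225}{1562064} \approx 0.26198$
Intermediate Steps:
$I{\left(m \right)} = - \frac{121}{-58 + m}$
$\frac{I{\left(10 \right)} + \left(24091 - 15568\right)}{25994 + 6549} = \frac{- \frac{121}{-58 + 10} + \left(24091 - 15568\right)}{25994 + 6549} = \frac{- \frac{121}{-48} + 8523}{32543} = \left(\left(-121\right) \left(- \frac{1}{48}\right) + 8523\right) \frac{1}{32543} = \left(\frac{121}{48} + 8523\right) \frac{1}{32543} = \frac{409225}{48} \cdot \frac{1}{32543} = \frac{409225}{1562064}$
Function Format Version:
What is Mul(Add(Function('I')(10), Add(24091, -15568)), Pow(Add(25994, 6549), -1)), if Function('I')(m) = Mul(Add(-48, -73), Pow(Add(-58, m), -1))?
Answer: Rational(409225, 1562064) ≈ 0.26198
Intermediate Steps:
Function('I')(m) = Mul(-121, Pow(Add(-58, m), -1))
Mul(Add(Function('I')(10), Add(24091, -15568)), Pow(Add(25994, 6549), -1)) = Mul(Add(Mul(-121, Pow(Add(-58, 10), -1)), Add(24091, -15568)), Pow(Add(25994, 6549), -1)) = Mul(Add(Mul(-121, Pow(-48, -1)), 8523), Pow(32543, -1)) = Mul(Add(Mul(-121, Rational(-1, 48)), 8523), Rational(1, 32543)) = Mul(Add(Rational(121, 48), 8523), Rational(1, 32543)) = Mul(Rational(409225, 48), Rational(1, 32543)) = Rational(409225, 1562064)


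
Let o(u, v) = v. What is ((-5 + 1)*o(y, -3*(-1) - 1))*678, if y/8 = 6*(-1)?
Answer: -5424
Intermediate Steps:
y = -48 (y = 8*(6*(-1)) = 8*(-6) = -48)
((-5 + 1)*o(y, -3*(-1) - 1))*678 = ((-5 + 1)*(-3*(-1) - 1))*678 = -4*(3 - 1)*678 = -4*2*678 = -8*678 = -5424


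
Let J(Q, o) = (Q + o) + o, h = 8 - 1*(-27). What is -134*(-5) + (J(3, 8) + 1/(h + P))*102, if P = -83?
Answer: 20847/8 ≈ 2605.9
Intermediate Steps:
h = 35 (h = 8 + 27 = 35)
J(Q, o) = Q + 2*o
-134*(-5) + (J(3, 8) + 1/(h + P))*102 = -134*(-5) + ((3 + 2*8) + 1/(35 - 83))*102 = 670 + ((3 + 16) + 1/(-48))*102 = 670 + (19 - 1/48)*102 = 670 + (911/48)*102 = 670 + 15487/8 = 20847/8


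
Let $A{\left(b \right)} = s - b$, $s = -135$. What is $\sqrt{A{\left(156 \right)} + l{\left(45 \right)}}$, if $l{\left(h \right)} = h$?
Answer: $i \sqrt{246} \approx 15.684 i$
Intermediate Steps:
$A{\left(b \right)} = -135 - b$
$\sqrt{A{\left(156 \right)} + l{\left(45 \right)}} = \sqrt{\left(-135 - 156\right) + 45} = \sqrt{-291 + 45} = \sqrt{-246} = i \sqrt{246}$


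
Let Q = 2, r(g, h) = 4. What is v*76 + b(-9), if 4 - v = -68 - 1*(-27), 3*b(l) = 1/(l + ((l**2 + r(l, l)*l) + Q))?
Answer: 389881/114 ≈ 3420.0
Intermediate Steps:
b(l) = 1/(3*(2 + l**2 + 5*l)) (b(l) = 1/(3*(l + ((l**2 + 4*l) + 2))) = 1/(3*(l + (2 + l**2 + 4*l))) = 1/(3*(2 + l**2 + 5*l)))
v = 45 (v = 4 - (-68 - 1*(-27)) = 4 - (-68 + 27) = 4 - 1*(-41) = 4 + 41 = 45)
v*76 + b(-9) = 45*76 + 1/(3*(2 + (-9)**2 + 5*(-9))) = 3420 + 1/(3*(2 + 81 - 45)) = 3420 + (1/3)/38 = 3420 + (1/3)*(1/38) = 3420 + 1/114 = 389881/114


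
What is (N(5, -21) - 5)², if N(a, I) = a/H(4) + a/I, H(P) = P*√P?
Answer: 600625/28224 ≈ 21.281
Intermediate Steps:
H(P) = P^(3/2)
N(a, I) = a/8 + a/I (N(a, I) = a/(4^(3/2)) + a/I = a/8 + a/I)
(N(5, -21) - 5)² = (((⅛)*5 + 5/(-21)) - 5)² = ((5/8 + 5*(-1/21)) - 5)² = ((5/8 - 5/21) - 5)² = (65/168 - 5)² = (-775/168)² = 600625/28224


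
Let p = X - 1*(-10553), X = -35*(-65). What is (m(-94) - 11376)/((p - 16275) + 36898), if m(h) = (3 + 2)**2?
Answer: -11351/33451 ≈ -0.33933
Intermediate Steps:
X = 2275
m(h) = 25 (m(h) = 5**2 = 25)
p = 12828 (p = 2275 - 1*(-10553) = 2275 + 10553 = 12828)
(m(-94) - 11376)/((p - 16275) + 36898) = (25 - 11376)/((12828 - 16275) + 36898) = -11351/(-3447 + 36898) = -11351/33451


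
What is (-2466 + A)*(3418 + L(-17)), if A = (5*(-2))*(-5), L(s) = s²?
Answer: -8956112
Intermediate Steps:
A = 50 (A = -10*(-5) = 50)
(-2466 + A)*(3418 + L(-17)) = (-2466 + 50)*(3418 + (-17)²) = -2416*(3418 + 289) = -2416*3707 = -8956112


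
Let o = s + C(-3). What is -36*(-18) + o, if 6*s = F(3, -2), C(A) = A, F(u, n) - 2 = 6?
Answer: 1939/3 ≈ 646.33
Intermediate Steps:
F(u, n) = 8 (F(u, n) = 2 + 6 = 8)
s = 4/3 (s = (⅙)*8 = 4/3 ≈ 1.3333)
o = -5/3 (o = 4/3 - 3 = -5/3 ≈ -1.6667)
-36*(-18) + o = -36*(-18) - 5/3 = 648 - 5/3 = 1939/3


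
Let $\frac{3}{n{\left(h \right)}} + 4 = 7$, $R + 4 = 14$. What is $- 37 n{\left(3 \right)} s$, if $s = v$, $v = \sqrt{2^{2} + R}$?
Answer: $- 37 \sqrt{14} \approx -138.44$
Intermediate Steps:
$R = 10$ ($R = -4 + 14 = 10$)
$n{\left(h \right)} = 1$ ($n{\left(h \right)} = \frac{3}{-4 + 7} = \frac{3}{3} = 3 \cdot \frac{1}{3} = 1$)
$v = \sqrt{14}$ ($v = \sqrt{2^{2} + 10} = \sqrt{4 + 10} = \sqrt{14} \approx 3.7417$)
$s = \sqrt{14} \approx 3.7417$
$- 37 n{\left(3 \right)} s = \left(-37\right) 1 \sqrt{14} = - 37 \sqrt{14}$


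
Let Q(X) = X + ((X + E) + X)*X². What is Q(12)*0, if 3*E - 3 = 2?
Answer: 0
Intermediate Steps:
E = 5/3 (E = 1 + (⅓)*2 = 1 + ⅔ = 5/3 ≈ 1.6667)
Q(X) = X + X²*(5/3 + 2*X) (Q(X) = X + ((X + 5/3) + X)*X² = X + ((5/3 + X) + X)*X² = X + (5/3 + 2*X)*X² = X + X²*(5/3 + 2*X))
Q(12)*0 = ((⅓)*12*(3 + 5*12 + 6*12²))*0 = ((⅓)*12*(3 + 60 + 6*144))*0 = ((⅓)*12*(3 + 60 + 864))*0 = ((⅓)*12*927)*0 = 3708*0 = 0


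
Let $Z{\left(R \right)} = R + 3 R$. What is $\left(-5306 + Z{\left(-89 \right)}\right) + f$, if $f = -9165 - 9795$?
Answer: $-24622$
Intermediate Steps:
$f = -18960$ ($f = -9165 - 9795 = -18960$)
$Z{\left(R \right)} = 4 R$
$\left(-5306 + Z{\left(-89 \right)}\right) + f = \left(-5306 + 4 \left(-89\right)\right) - 18960 = \left(-5306 - 356\right) - 18960 = -5662 - 18960 = -24622$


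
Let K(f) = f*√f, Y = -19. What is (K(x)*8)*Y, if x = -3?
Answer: 456*I*√3 ≈ 789.82*I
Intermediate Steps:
K(f) = f^(3/2)
(K(x)*8)*Y = ((-3)^(3/2)*8)*(-19) = (-3*I*√3*8)*(-19) = -24*I*√3*(-19) = 456*I*√3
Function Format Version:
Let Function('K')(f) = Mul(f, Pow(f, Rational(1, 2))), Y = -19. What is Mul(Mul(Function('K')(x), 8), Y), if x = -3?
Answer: Mul(456, I, Pow(3, Rational(1, 2))) ≈ Mul(789.82, I)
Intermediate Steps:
Function('K')(f) = Pow(f, Rational(3, 2))
Mul(Mul(Function('K')(x), 8), Y) = Mul(Mul(Pow(-3, Rational(3, 2)), 8), -19) = Mul(Mul(Mul(-3, I, Pow(3, Rational(1, 2))), 8), -19) = Mul(Mul(-24, I, Pow(3, Rational(1, 2))), -19) = Mul(456, I, Pow(3, Rational(1, 2)))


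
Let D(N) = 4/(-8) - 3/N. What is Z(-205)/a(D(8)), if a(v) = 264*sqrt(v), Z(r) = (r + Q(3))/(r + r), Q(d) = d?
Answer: -101*I*sqrt(14)/189420 ≈ -0.0019951*I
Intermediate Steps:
D(N) = -1/2 - 3/N (D(N) = 4*(-1/8) - 3/N = -1/2 - 3/N)
Z(r) = (3 + r)/(2*r) (Z(r) = (r + 3)/(r + r) = (3 + r)/((2*r)) = (3 + r)*(1/(2*r)) = (3 + r)/(2*r))
Z(-205)/a(D(8)) = ((1/2)*(3 - 205)/(-205))/((264*sqrt((1/2)*(-6 - 1*8)/8))) = ((1/2)*(-1/205)*(-202))/((264*sqrt((1/2)*(1/8)*(-6 - 8)))) = 101/(205*((264*sqrt((1/2)*(1/8)*(-14))))) = 101/(205*((264*sqrt(-7/8)))) = 101/(205*((264*(I*sqrt(14)/4)))) = 101/(205*((66*I*sqrt(14)))) = 101*(-I*sqrt(14)/924)/205 = -101*I*sqrt(14)/189420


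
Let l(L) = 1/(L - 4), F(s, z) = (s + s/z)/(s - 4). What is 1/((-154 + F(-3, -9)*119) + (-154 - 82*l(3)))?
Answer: -3/542 ≈ -0.0055351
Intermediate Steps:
F(s, z) = (s + s/z)/(-4 + s)
l(L) = 1/(-4 + L)
1/((-154 + F(-3, -9)*119) + (-154 - 82*l(3))) = 1/((-154 - 3*(1 - 9)/(-9*(-4 - 3))*119) + (-154 - 82/(-4 + 3))) = 1/((-154 - 3*(-⅑)*(-8)/(-7)*119) + (-154 - 82/(-1))) = 1/((-154 - 3*(-⅑)*(-⅐)*(-8)*119) + (-154 - 82*(-1))) = 1/((-154 + (8/21)*119) + (-154 + 82)) = 1/((-154 + 136/3) - 72) = 1/(-326/3 - 72) = 1/(-542/3) = -3/542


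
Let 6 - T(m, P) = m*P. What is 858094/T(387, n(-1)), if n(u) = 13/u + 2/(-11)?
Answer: 9439034/56181 ≈ 168.01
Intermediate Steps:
n(u) = -2/11 + 13/u (n(u) = 13/u + 2*(-1/11) = 13/u - 2/11 = -2/11 + 13/u)
T(m, P) = 6 - P*m (T(m, P) = 6 - m*P = 6 - P*m)
858094/T(387, n(-1)) = 858094/(6 - 1*(-2/11 + 13/(-1))*387) = 858094/(6 - 1*(-2/11 + 13*(-1))*387) = 858094/(6 - 1*(-2/11 - 13)*387) = 858094/(6 - 1*(-145/11)*387) = 858094/(6 + 56115/11) = 858094/(56181/11) = 858094*(11/56181) = 9439034/56181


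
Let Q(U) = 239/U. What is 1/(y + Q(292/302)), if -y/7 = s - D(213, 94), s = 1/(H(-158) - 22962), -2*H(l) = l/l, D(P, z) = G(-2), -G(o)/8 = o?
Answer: 6705050/2408354969 ≈ 0.0027841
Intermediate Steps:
G(o) = -8*o
D(P, z) = 16 (D(P, z) = -8*(-2) = 16)
H(l) = -½ (H(l) = -l/(2*l) = -½*1 = -½)
s = -2/45925 (s = 1/(-½ - 22962) = 1/(-45925/2) = -2/45925 ≈ -4.3549e-5)
y = 5143614/45925 (y = -7*(-2/45925 - 1*16) = -7*(-2/45925 - 16) = -7*(-734802/45925) = 5143614/45925 ≈ 112.00)
1/(y + Q(292/302)) = 1/(5143614/45925 + 239/((292/302))) = 1/(5143614/45925 + 239/((292*(1/302)))) = 1/(5143614/45925 + 239/(146/151)) = 1/(5143614/45925 + 239*(151/146)) = 1/(5143614/45925 + 36089/146) = 1/(2408354969/6705050) = 6705050/2408354969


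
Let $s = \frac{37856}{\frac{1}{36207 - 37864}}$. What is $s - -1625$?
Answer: $-62725767$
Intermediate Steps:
$s = -62727392$ ($s = \frac{37856}{\frac{1}{-1657}} = \frac{37856}{- \frac{1}{1657}} = 37856 \left(-1657\right) = -62727392$)
$s - -1625 = -62727392 - -1625 = -62727392 + 1625 = -62725767$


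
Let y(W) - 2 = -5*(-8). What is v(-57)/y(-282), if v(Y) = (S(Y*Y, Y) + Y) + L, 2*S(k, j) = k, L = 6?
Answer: 1049/28 ≈ 37.464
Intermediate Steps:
S(k, j) = k/2
y(W) = 42 (y(W) = 2 - 5*(-8) = 2 + 40 = 42)
v(Y) = 6 + Y + Y²/2 (v(Y) = ((Y*Y)/2 + Y) + 6 = (Y²/2 + Y) + 6 = (Y + Y²/2) + 6 = 6 + Y + Y²/2)
v(-57)/y(-282) = (6 - 57 + (½)*(-57)²)/42 = (6 - 57 + (½)*3249)*(1/42) = (6 - 57 + 3249/2)*(1/42) = (3147/2)*(1/42) = 1049/28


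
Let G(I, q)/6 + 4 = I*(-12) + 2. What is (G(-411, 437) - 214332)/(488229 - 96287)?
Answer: -92376/195971 ≈ -0.47138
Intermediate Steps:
G(I, q) = -12 - 72*I (G(I, q) = -24 + 6*(I*(-12) + 2) = -24 + 6*(-12*I + 2) = -24 + 6*(2 - 12*I) = -24 + (12 - 72*I) = -12 - 72*I)
(G(-411, 437) - 214332)/(488229 - 96287) = ((-12 - 72*(-411)) - 214332)/(488229 - 96287) = ((-12 + 29592) - 214332)/391942 = (29580 - 214332)*(1/391942) = -184752*1/391942 = -92376/195971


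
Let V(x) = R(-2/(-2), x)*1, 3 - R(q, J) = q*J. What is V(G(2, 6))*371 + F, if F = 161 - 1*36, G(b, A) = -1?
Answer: 1609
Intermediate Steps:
R(q, J) = 3 - J*q (R(q, J) = 3 - q*J = 3 - J*q)
F = 125 (F = 161 - 36 = 125)
V(x) = 3 - x (V(x) = (3 - x*(-2/(-2)))*1 = (3 - x*(-2*(-½)))*1 = (3 - 1*x*1)*1 = (3 - x)*1 = 3 - x)
V(G(2, 6))*371 + F = (3 - 1*(-1))*371 + 125 = (3 + 1)*371 + 125 = 4*371 + 125 = 1484 + 125 = 1609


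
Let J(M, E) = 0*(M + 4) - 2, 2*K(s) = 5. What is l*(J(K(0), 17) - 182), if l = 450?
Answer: -82800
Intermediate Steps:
K(s) = 5/2 (K(s) = (½)*5 = 5/2)
J(M, E) = -2 (J(M, E) = 0*(4 + M) - 2 = 0 - 2 = -2)
l*(J(K(0), 17) - 182) = 450*(-2 - 182) = 450*(-184) = -82800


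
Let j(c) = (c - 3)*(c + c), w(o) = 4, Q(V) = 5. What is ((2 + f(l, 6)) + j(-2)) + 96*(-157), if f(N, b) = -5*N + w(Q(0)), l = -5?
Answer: -15021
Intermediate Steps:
j(c) = 2*c*(-3 + c) (j(c) = (-3 + c)*(2*c) = 2*c*(-3 + c))
f(N, b) = 4 - 5*N (f(N, b) = -5*N + 4 = 4 - 5*N)
((2 + f(l, 6)) + j(-2)) + 96*(-157) = ((2 + (4 - 5*(-5))) + 2*(-2)*(-3 - 2)) + 96*(-157) = ((2 + (4 + 25)) + 2*(-2)*(-5)) - 15072 = ((2 + 29) + 20) - 15072 = (31 + 20) - 15072 = 51 - 15072 = -15021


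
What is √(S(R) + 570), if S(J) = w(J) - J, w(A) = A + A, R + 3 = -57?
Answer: √510 ≈ 22.583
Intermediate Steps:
R = -60 (R = -3 - 57 = -60)
w(A) = 2*A
S(J) = J (S(J) = 2*J - J = J)
√(S(R) + 570) = √(-60 + 570) = √510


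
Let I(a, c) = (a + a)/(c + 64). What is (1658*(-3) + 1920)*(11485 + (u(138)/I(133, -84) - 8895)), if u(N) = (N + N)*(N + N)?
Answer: 1274403660/133 ≈ 9.5820e+6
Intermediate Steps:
u(N) = 4*N² (u(N) = (2*N)*(2*N) = 4*N²)
I(a, c) = 2*a/(64 + c) (I(a, c) = (2*a)/(64 + c) = 2*a/(64 + c))
(1658*(-3) + 1920)*(11485 + (u(138)/I(133, -84) - 8895)) = (1658*(-3) + 1920)*(11485 + ((4*138²)/((2*133/(64 - 84))) - 8895)) = (-4974 + 1920)*(11485 + ((4*19044)/((2*133/(-20))) - 8895)) = -3054*(11485 + (76176/((2*133*(-1/20))) - 8895)) = -3054*(11485 + (76176/(-133/10) - 8895)) = -3054*(11485 + (76176*(-10/133) - 8895)) = -3054*(11485 + (-761760/133 - 8895)) = -3054*(11485 - 1944795/133) = -3054*(-417290/133) = 1274403660/133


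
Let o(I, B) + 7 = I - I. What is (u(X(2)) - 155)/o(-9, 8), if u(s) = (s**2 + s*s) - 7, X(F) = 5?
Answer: 16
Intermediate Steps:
o(I, B) = -7 (o(I, B) = -7 + (I - I) = -7 + 0 = -7)
u(s) = -7 + 2*s**2 (u(s) = (s**2 + s**2) - 7 = 2*s**2 - 7 = -7 + 2*s**2)
(u(X(2)) - 155)/o(-9, 8) = ((-7 + 2*5**2) - 155)/(-7) = ((-7 + 2*25) - 155)*(-1/7) = ((-7 + 50) - 155)*(-1/7) = (43 - 155)*(-1/7) = -112*(-1/7) = 16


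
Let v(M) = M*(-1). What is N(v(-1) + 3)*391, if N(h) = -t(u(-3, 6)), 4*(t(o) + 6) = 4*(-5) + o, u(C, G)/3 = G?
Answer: 5083/2 ≈ 2541.5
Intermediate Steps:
v(M) = -M
u(C, G) = 3*G
t(o) = -11 + o/4 (t(o) = -6 + (4*(-5) + o)/4 = -6 + (-20 + o)/4 = -6 + (-5 + o/4) = -11 + o/4)
N(h) = 13/2 (N(h) = -(-11 + (3*6)/4) = -(-11 + (¼)*18) = -(-11 + 9/2) = -1*(-13/2) = 13/2)
N(v(-1) + 3)*391 = (13/2)*391 = 5083/2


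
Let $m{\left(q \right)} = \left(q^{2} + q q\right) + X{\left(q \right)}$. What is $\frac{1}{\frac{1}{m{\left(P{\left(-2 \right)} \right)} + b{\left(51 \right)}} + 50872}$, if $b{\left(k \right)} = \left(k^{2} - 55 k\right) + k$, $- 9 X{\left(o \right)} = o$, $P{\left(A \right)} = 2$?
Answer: $\frac{1307}{66489695} \approx 1.9657 \cdot 10^{-5}$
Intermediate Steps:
$X{\left(o \right)} = - \frac{o}{9}$
$b{\left(k \right)} = k^{2} - 54 k$
$m{\left(q \right)} = 2 q^{2} - \frac{q}{9}$ ($m{\left(q \right)} = \left(q^{2} + q q\right) - \frac{q}{9} = \left(q^{2} + q^{2}\right) - \frac{q}{9} = 2 q^{2} - \frac{q}{9}$)
$\frac{1}{\frac{1}{m{\left(P{\left(-2 \right)} \right)} + b{\left(51 \right)}} + 50872} = \frac{1}{\frac{1}{\frac{1}{9} \cdot 2 \left(-1 + 18 \cdot 2\right) + 51 \left(-54 + 51\right)} + 50872} = \frac{1}{\frac{1}{\frac{1}{9} \cdot 2 \left(-1 + 36\right) + 51 \left(-3\right)} + 50872} = \frac{1}{\frac{1}{\frac{1}{9} \cdot 2 \cdot 35 - 153} + 50872} = \frac{1}{\frac{1}{\frac{70}{9} - 153} + 50872} = \frac{1}{\frac{1}{- \frac{1307}{9}} + 50872} = \frac{1}{- \frac{9}{1307} + 50872} = \frac{1}{\frac{66489695}{1307}} = \frac{1307}{66489695}$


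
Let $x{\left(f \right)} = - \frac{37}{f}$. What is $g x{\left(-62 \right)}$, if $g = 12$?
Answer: $\frac{222}{31} \approx 7.1613$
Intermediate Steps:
$g x{\left(-62 \right)} = 12 \left(- \frac{37}{-62}\right) = 12 \left(\left(-37\right) \left(- \frac{1}{62}\right)\right) = 12 \cdot \frac{37}{62} = \frac{222}{31}$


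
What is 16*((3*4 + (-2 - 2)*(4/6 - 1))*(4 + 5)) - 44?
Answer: 1876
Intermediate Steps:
16*((3*4 + (-2 - 2)*(4/6 - 1))*(4 + 5)) - 44 = 16*((12 - 4*(4*(⅙) - 1))*9) - 44 = 16*((12 - 4*(⅔ - 1))*9) - 44 = 16*((12 - 4*(-⅓))*9) - 44 = 16*((12 + 4/3)*9) - 44 = 16*((40/3)*9) - 44 = 16*120 - 44 = 1920 - 44 = 1876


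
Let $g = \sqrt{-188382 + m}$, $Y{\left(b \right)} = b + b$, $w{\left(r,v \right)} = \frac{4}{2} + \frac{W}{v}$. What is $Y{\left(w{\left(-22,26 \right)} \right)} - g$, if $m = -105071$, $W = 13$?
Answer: $5 - i \sqrt{293453} \approx 5.0 - 541.71 i$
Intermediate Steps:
$w{\left(r,v \right)} = 2 + \frac{13}{v}$ ($w{\left(r,v \right)} = \frac{4}{2} + \frac{13}{v} = 4 \cdot \frac{1}{2} + \frac{13}{v} = 2 + \frac{13}{v}$)
$Y{\left(b \right)} = 2 b$
$g = i \sqrt{293453}$ ($g = \sqrt{-188382 - 105071} = \sqrt{-293453} = i \sqrt{293453} \approx 541.71 i$)
$Y{\left(w{\left(-22,26 \right)} \right)} - g = 2 \left(2 + \frac{13}{26}\right) - i \sqrt{293453} = 2 \left(2 + 13 \cdot \frac{1}{26}\right) - i \sqrt{293453} = 2 \left(2 + \frac{1}{2}\right) - i \sqrt{293453} = 2 \cdot \frac{5}{2} - i \sqrt{293453} = 5 - i \sqrt{293453}$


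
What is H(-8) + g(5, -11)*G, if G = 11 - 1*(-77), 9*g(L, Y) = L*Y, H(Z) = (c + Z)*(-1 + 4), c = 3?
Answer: -4975/9 ≈ -552.78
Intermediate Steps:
H(Z) = 9 + 3*Z (H(Z) = (3 + Z)*(-1 + 4) = (3 + Z)*3 = 9 + 3*Z)
g(L, Y) = L*Y/9 (g(L, Y) = (L*Y)/9 = L*Y/9)
G = 88 (G = 11 + 77 = 88)
H(-8) + g(5, -11)*G = (9 + 3*(-8)) + ((⅑)*5*(-11))*88 = (9 - 24) - 55/9*88 = -15 - 4840/9 = -4975/9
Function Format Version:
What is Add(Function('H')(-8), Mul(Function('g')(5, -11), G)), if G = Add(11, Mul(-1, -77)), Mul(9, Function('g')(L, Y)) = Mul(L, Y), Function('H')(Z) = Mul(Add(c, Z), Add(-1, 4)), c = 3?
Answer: Rational(-4975, 9) ≈ -552.78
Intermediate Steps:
Function('H')(Z) = Add(9, Mul(3, Z)) (Function('H')(Z) = Mul(Add(3, Z), Add(-1, 4)) = Mul(Add(3, Z), 3) = Add(9, Mul(3, Z)))
Function('g')(L, Y) = Mul(Rational(1, 9), L, Y) (Function('g')(L, Y) = Mul(Rational(1, 9), Mul(L, Y)) = Mul(Rational(1, 9), L, Y))
G = 88 (G = Add(11, 77) = 88)
Add(Function('H')(-8), Mul(Function('g')(5, -11), G)) = Add(Add(9, Mul(3, -8)), Mul(Mul(Rational(1, 9), 5, -11), 88)) = Add(Add(9, -24), Mul(Rational(-55, 9), 88)) = Add(-15, Rational(-4840, 9)) = Rational(-4975, 9)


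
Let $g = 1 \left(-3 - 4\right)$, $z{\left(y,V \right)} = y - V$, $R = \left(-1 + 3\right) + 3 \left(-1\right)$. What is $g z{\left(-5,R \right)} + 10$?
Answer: $38$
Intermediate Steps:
$R = -1$ ($R = 2 - 3 = -1$)
$g = -7$ ($g = 1 \left(-7\right) = -7$)
$g z{\left(-5,R \right)} + 10 = - 7 \left(-5 - -1\right) + 10 = - 7 \left(-5 + 1\right) + 10 = \left(-7\right) \left(-4\right) + 10 = 28 + 10 = 38$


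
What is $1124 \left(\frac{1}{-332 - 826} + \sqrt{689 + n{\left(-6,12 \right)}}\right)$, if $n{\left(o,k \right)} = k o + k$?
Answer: $- \frac{562}{579} + 1124 \sqrt{629} \approx 28189.0$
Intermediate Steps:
$n{\left(o,k \right)} = k + k o$
$1124 \left(\frac{1}{-332 - 826} + \sqrt{689 + n{\left(-6,12 \right)}}\right) = 1124 \left(\frac{1}{-332 - 826} + \sqrt{689 + 12 \left(1 - 6\right)}\right) = 1124 \left(\frac{1}{-1158} + \sqrt{689 + 12 \left(-5\right)}\right) = 1124 \left(- \frac{1}{1158} + \sqrt{689 - 60}\right) = 1124 \left(- \frac{1}{1158} + \sqrt{629}\right) = - \frac{562}{579} + 1124 \sqrt{629}$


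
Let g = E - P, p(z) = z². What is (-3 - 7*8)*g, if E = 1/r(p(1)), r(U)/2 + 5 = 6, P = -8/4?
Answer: -295/2 ≈ -147.50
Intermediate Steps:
P = -2 (P = -8*¼ = -2)
r(U) = 2 (r(U) = -10 + 2*6 = -10 + 12 = 2)
E = ½ (E = 1/2 = ½ ≈ 0.50000)
g = 5/2 (g = ½ - 1*(-2) = ½ + 2 = 5/2 ≈ 2.5000)
(-3 - 7*8)*g = (-3 - 7*8)*(5/2) = (-3 - 56)*(5/2) = -59*5/2 = -295/2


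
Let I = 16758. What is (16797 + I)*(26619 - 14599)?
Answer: 403331100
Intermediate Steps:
(16797 + I)*(26619 - 14599) = (16797 + 16758)*(26619 - 14599) = 33555*12020 = 403331100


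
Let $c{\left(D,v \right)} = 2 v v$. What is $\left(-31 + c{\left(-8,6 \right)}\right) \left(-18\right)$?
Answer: $-738$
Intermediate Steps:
$c{\left(D,v \right)} = 2 v^{2}$
$\left(-31 + c{\left(-8,6 \right)}\right) \left(-18\right) = \left(-31 + 2 \cdot 6^{2}\right) \left(-18\right) = \left(-31 + 2 \cdot 36\right) \left(-18\right) = \left(-31 + 72\right) \left(-18\right) = 41 \left(-18\right) = -738$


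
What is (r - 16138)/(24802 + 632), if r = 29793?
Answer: 13655/25434 ≈ 0.53688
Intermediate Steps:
(r - 16138)/(24802 + 632) = (29793 - 16138)/(24802 + 632) = 13655/25434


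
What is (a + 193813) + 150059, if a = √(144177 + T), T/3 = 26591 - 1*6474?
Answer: 343872 + 4*√12783 ≈ 3.4432e+5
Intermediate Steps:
T = 60351 (T = 3*(26591 - 1*6474) = 3*(26591 - 6474) = 3*20117 = 60351)
a = 4*√12783 (a = √(144177 + 60351) = √204528 = 4*√12783 ≈ 452.25)
(a + 193813) + 150059 = (4*√12783 + 193813) + 150059 = (193813 + 4*√12783) + 150059 = 343872 + 4*√12783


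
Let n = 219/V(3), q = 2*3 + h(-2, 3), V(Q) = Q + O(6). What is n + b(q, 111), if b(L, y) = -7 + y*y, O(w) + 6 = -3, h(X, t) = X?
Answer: 24555/2 ≈ 12278.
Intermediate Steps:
O(w) = -9 (O(w) = -6 - 3 = -9)
V(Q) = -9 + Q (V(Q) = Q - 9 = -9 + Q)
q = 4 (q = 2*3 - 2 = 6 - 2 = 4)
b(L, y) = -7 + y²
n = -73/2 (n = 219/(-9 + 3) = 219/(-6) = 219*(-⅙) = -73/2 ≈ -36.500)
n + b(q, 111) = -73/2 + (-7 + 111²) = -73/2 + (-7 + 12321) = -73/2 + 12314 = 24555/2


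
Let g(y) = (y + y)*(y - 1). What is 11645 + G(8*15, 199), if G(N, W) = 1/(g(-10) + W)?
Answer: 4879256/419 ≈ 11645.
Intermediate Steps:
g(y) = 2*y*(-1 + y) (g(y) = (2*y)*(-1 + y) = 2*y*(-1 + y))
G(N, W) = 1/(220 + W) (G(N, W) = 1/(2*(-10)*(-1 - 10) + W) = 1/(2*(-10)*(-11) + W) = 1/(220 + W))
11645 + G(8*15, 199) = 11645 + 1/(220 + 199) = 11645 + 1/419 = 4879256/419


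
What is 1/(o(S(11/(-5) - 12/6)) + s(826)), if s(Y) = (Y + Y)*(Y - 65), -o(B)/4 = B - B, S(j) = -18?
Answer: 1/1257172 ≈ 7.9544e-7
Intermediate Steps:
o(B) = 0 (o(B) = -4*(B - B) = -4*0 = 0)
s(Y) = 2*Y*(-65 + Y) (s(Y) = (2*Y)*(-65 + Y) = 2*Y*(-65 + Y))
1/(o(S(11/(-5) - 12/6)) + s(826)) = 1/(0 + 2*826*(-65 + 826)) = 1/(0 + 2*826*761) = 1/(0 + 1257172) = 1/1257172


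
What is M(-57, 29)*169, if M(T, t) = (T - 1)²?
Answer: 568516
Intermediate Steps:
M(T, t) = (-1 + T)²
M(-57, 29)*169 = (-1 - 57)²*169 = (-58)²*169 = 3364*169 = 568516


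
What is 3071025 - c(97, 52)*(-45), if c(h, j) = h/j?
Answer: 159697665/52 ≈ 3.0711e+6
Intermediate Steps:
3071025 - c(97, 52)*(-45) = 3071025 - 97/52*(-45) = 3071025 - 97*(1/52)*(-45) = 3071025 - 97*(-45)/52 = 3071025 - 1*(-4365/52) = 3071025 + 4365/52 = 159697665/52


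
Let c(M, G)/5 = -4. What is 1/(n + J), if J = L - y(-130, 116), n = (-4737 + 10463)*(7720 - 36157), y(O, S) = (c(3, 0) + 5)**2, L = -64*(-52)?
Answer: -1/162827159 ≈ -6.1415e-9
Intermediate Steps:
L = 3328
c(M, G) = -20 (c(M, G) = 5*(-4) = -20)
y(O, S) = 225 (y(O, S) = (-20 + 5)**2 = (-15)**2 = 225)
n = -162830262 (n = 5726*(-28437) = -162830262)
J = 3103 (J = 3328 - 1*225 = 3328 - 225 = 3103)
1/(n + J) = 1/(-162830262 + 3103) = 1/(-162827159) = -1/162827159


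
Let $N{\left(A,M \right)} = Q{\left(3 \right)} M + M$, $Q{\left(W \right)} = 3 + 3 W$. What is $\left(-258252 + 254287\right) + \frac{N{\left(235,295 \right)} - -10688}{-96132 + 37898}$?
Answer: $- \frac{230912333}{58234} \approx -3965.3$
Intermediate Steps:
$N{\left(A,M \right)} = 13 M$ ($N{\left(A,M \right)} = \left(3 + 3 \cdot 3\right) M + M = \left(3 + 9\right) M + M = 12 M + M = 13 M$)
$\left(-258252 + 254287\right) + \frac{N{\left(235,295 \right)} - -10688}{-96132 + 37898} = \left(-258252 + 254287\right) + \frac{13 \cdot 295 - -10688}{-96132 + 37898} = -3965 + \frac{3835 + \left(-50613 + 61301\right)}{-58234} = -3965 + \left(3835 + 10688\right) \left(- \frac{1}{58234}\right) = -3965 + 14523 \left(- \frac{1}{58234}\right) = -3965 - \frac{14523}{58234} = - \frac{230912333}{58234}$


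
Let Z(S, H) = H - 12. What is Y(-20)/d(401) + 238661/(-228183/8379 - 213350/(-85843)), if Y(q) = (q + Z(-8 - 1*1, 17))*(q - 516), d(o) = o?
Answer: -22898013278427519/2379300567073 ≈ -9623.8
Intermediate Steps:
Z(S, H) = -12 + H
Y(q) = (-516 + q)*(5 + q) (Y(q) = (q + (-12 + 17))*(q - 516) = (q + 5)*(-516 + q) = (5 + q)*(-516 + q) = (-516 + q)*(5 + q))
Y(-20)/d(401) + 238661/(-228183/8379 - 213350/(-85843)) = (-2580 + (-20)² - 511*(-20))/401 + 238661/(-228183/8379 - 213350/(-85843)) = (-2580 + 400 + 10220)*(1/401) + 238661/(-228183*1/8379 - 213350*(-1/85843)) = 8040*(1/401) + 238661/(-76061/2793 + 213350/85843) = 8040/401 + 238661/(-5933417873/239759499) = 8040/401 + 238661*(-239759499/5933417873) = 8040/401 - 57221241790839/5933417873 = -22898013278427519/2379300567073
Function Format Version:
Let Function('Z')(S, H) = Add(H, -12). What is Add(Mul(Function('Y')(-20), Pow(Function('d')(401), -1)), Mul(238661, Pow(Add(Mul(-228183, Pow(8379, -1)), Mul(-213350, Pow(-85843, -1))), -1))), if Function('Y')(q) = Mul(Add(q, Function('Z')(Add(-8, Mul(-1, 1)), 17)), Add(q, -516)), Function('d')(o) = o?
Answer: Rational(-22898013278427519, 2379300567073) ≈ -9623.8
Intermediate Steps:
Function('Z')(S, H) = Add(-12, H)
Function('Y')(q) = Mul(Add(-516, q), Add(5, q)) (Function('Y')(q) = Mul(Add(q, Add(-12, 17)), Add(q, -516)) = Mul(Add(q, 5), Add(-516, q)) = Mul(Add(5, q), Add(-516, q)) = Mul(Add(-516, q), Add(5, q)))
Add(Mul(Function('Y')(-20), Pow(Function('d')(401), -1)), Mul(238661, Pow(Add(Mul(-228183, Pow(8379, -1)), Mul(-213350, Pow(-85843, -1))), -1))) = Add(Mul(Add(-2580, Pow(-20, 2), Mul(-511, -20)), Pow(401, -1)), Mul(238661, Pow(Add(Mul(-228183, Pow(8379, -1)), Mul(-213350, Pow(-85843, -1))), -1))) = Add(Mul(Add(-2580, 400, 10220), Rational(1, 401)), Mul(238661, Pow(Add(Mul(-228183, Rational(1, 8379)), Mul(-213350, Rational(-1, 85843))), -1))) = Add(Mul(8040, Rational(1, 401)), Mul(238661, Pow(Add(Rational(-76061, 2793), Rational(213350, 85843)), -1))) = Add(Rational(8040, 401), Mul(238661, Pow(Rational(-5933417873, 239759499), -1))) = Add(Rational(8040, 401), Mul(238661, Rational(-239759499, 5933417873))) = Add(Rational(8040, 401), Rational(-57221241790839, 5933417873)) = Rational(-22898013278427519, 2379300567073)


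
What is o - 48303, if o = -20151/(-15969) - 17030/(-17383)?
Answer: -4469255121526/92529709 ≈ -48301.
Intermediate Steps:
o = 207412301/92529709 (o = -20151*(-1/15969) - 17030*(-1/17383) = 6717/5323 + 17030/17383 = 207412301/92529709 ≈ 2.2416)
o - 48303 = 207412301/92529709 - 48303 = -4469255121526/92529709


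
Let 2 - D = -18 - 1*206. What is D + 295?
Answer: 521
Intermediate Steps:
D = 226 (D = 2 - (-18 - 1*206) = 2 - (-18 - 206) = 2 - 1*(-224) = 2 + 224 = 226)
D + 295 = 226 + 295 = 521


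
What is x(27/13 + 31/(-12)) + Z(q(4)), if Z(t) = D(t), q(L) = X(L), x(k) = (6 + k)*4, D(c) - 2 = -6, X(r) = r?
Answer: 701/39 ≈ 17.974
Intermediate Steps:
D(c) = -4 (D(c) = 2 - 6 = -4)
x(k) = 24 + 4*k
q(L) = L
Z(t) = -4
x(27/13 + 31/(-12)) + Z(q(4)) = (24 + 4*(27/13 + 31/(-12))) - 4 = (24 + 4*(27*(1/13) + 31*(-1/12))) - 4 = (24 + 4*(27/13 - 31/12)) - 4 = (24 + 4*(-79/156)) - 4 = (24 - 79/39) - 4 = 857/39 - 4 = 701/39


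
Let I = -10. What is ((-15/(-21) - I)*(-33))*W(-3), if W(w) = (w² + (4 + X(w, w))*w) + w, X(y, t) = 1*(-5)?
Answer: -22275/7 ≈ -3182.1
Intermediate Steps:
X(y, t) = -5
W(w) = w² (W(w) = (w² + (4 - 5)*w) + w = (w² - w) + w = w²)
((-15/(-21) - I)*(-33))*W(-3) = ((-15/(-21) - 1*(-10))*(-33))*(-3)² = ((-15*(-1/21) + 10)*(-33))*9 = ((5/7 + 10)*(-33))*9 = ((75/7)*(-33))*9 = -2475/7*9 = -22275/7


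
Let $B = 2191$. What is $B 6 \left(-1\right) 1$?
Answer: $-13146$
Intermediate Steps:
$B 6 \left(-1\right) 1 = 2191 \cdot 6 \left(-1\right) 1 = 2191 \left(\left(-6\right) 1\right) = 2191 \left(-6\right) = -13146$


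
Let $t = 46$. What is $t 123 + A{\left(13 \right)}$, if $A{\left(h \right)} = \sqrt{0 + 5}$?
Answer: $5658 + \sqrt{5} \approx 5660.2$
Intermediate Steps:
$A{\left(h \right)} = \sqrt{5}$
$t 123 + A{\left(13 \right)} = 46 \cdot 123 + \sqrt{5} = 5658 + \sqrt{5}$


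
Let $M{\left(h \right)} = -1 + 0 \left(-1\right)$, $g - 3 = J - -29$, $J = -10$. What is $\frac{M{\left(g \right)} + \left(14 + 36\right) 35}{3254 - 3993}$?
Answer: $- \frac{1749}{739} \approx -2.3667$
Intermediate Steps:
$g = 22$ ($g = 3 - -19 = 3 + \left(-10 + 29\right) = 3 + 19 = 22$)
$M{\left(h \right)} = -1$ ($M{\left(h \right)} = -1 + 0 = -1$)
$\frac{M{\left(g \right)} + \left(14 + 36\right) 35}{3254 - 3993} = \frac{-1 + \left(14 + 36\right) 35}{3254 - 3993} = \frac{-1 + 50 \cdot 35}{-739} = \left(-1 + 1750\right) \left(- \frac{1}{739}\right) = 1749 \left(- \frac{1}{739}\right) = - \frac{1749}{739}$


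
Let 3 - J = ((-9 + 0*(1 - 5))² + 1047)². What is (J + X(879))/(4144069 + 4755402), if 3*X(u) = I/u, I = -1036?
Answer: -3355269733/23467905027 ≈ -0.14297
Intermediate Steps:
X(u) = -1036/(3*u) (X(u) = (-1036/u)/3 = -1036/(3*u))
J = -1272381 (J = 3 - ((-9 + 0*(1 - 5))² + 1047)² = 3 - ((-9 + 0*(-4))² + 1047)² = 3 - ((-9 + 0)² + 1047)² = 3 - ((-9)² + 1047)² = 3 - (81 + 1047)² = 3 - 1*1128² = 3 - 1*1272384 = 3 - 1272384 = -1272381)
(J + X(879))/(4144069 + 4755402) = (-1272381 - 1036/3/879)/(4144069 + 4755402) = (-1272381 - 1036/3*1/879)/8899471 = (-1272381 - 1036/2637)*(1/8899471) = -3355269733/2637*1/8899471 = -3355269733/23467905027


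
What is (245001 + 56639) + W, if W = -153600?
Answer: 148040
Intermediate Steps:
(245001 + 56639) + W = (245001 + 56639) - 153600 = 301640 - 153600 = 148040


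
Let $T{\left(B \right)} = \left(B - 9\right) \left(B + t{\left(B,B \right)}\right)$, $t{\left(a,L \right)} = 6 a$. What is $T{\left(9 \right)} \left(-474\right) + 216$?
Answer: $216$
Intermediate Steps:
$T{\left(B \right)} = 7 B \left(-9 + B\right)$ ($T{\left(B \right)} = \left(B - 9\right) \left(B + 6 B\right) = \left(-9 + B\right) 7 B = 7 B \left(-9 + B\right)$)
$T{\left(9 \right)} \left(-474\right) + 216 = 7 \cdot 9 \left(-9 + 9\right) \left(-474\right) + 216 = 7 \cdot 9 \cdot 0 \left(-474\right) + 216 = 0 \left(-474\right) + 216 = 0 + 216 = 216$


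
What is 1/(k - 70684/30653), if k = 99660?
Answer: 30653/3054807296 ≈ 1.0034e-5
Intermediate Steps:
1/(k - 70684/30653) = 1/(99660 - 70684/30653) = 1/(3054807296/30653) = 30653/3054807296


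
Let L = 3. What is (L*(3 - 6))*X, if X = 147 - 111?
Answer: -324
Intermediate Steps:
X = 36
(L*(3 - 6))*X = (3*(3 - 6))*36 = (3*(-3))*36 = -9*36 = -324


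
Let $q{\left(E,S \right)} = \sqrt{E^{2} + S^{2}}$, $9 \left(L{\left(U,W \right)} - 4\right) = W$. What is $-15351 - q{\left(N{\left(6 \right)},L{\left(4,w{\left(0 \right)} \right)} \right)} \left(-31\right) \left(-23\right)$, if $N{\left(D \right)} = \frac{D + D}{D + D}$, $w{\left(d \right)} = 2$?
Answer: $-15351 - \frac{3565 \sqrt{61}}{9} \approx -18445.0$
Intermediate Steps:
$N{\left(D \right)} = 1$ ($N{\left(D \right)} = \frac{2 D}{2 D} = 2 D \frac{1}{2 D} = 1$)
$L{\left(U,W \right)} = 4 + \frac{W}{9}$
$-15351 - q{\left(N{\left(6 \right)},L{\left(4,w{\left(0 \right)} \right)} \right)} \left(-31\right) \left(-23\right) = -15351 - \sqrt{1^{2} + \left(4 + \frac{1}{9} \cdot 2\right)^{2}} \left(-31\right) \left(-23\right) = -15351 - \sqrt{1 + \left(4 + \frac{2}{9}\right)^{2}} \left(-31\right) \left(-23\right) = -15351 - \sqrt{1 + \left(\frac{38}{9}\right)^{2}} \left(-31\right) \left(-23\right) = -15351 - \sqrt{1 + \frac{1444}{81}} \left(-31\right) \left(-23\right) = -15351 - \sqrt{\frac{1525}{81}} \left(-31\right) \left(-23\right) = -15351 - \frac{5 \sqrt{61}}{9} \left(-31\right) \left(-23\right) = -15351 - - \frac{155 \sqrt{61}}{9} \left(-23\right) = -15351 - \frac{3565 \sqrt{61}}{9}$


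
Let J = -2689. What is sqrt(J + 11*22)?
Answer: I*sqrt(2447) ≈ 49.467*I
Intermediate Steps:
sqrt(J + 11*22) = sqrt(-2689 + 11*22) = sqrt(-2689 + 242) = sqrt(-2447) = I*sqrt(2447)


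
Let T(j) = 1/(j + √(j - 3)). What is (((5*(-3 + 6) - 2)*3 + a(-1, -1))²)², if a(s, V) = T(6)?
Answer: 310567685788/131769 - 960757616*√3/131769 ≈ 2.3443e+6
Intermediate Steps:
T(j) = 1/(j + √(-3 + j))
a(s, V) = 1/(6 + √3) (a(s, V) = 1/(6 + √(-3 + 6)) = 1/(6 + √3))
(((5*(-3 + 6) - 2)*3 + a(-1, -1))²)² = (((5*(-3 + 6) - 2)*3 + (2/11 - √3/33))²)² = (((5*3 - 2)*3 + (2/11 - √3/33))²)² = (((15 - 2)*3 + (2/11 - √3/33))²)² = ((13*3 + (2/11 - √3/33))²)² = ((39 + (2/11 - √3/33))²)² = ((431/11 - √3/33)²)² = (431/11 - √3/33)⁴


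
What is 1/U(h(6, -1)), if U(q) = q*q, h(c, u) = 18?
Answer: 1/324 ≈ 0.0030864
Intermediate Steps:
U(q) = q²
1/U(h(6, -1)) = 1/(18²) = 1/324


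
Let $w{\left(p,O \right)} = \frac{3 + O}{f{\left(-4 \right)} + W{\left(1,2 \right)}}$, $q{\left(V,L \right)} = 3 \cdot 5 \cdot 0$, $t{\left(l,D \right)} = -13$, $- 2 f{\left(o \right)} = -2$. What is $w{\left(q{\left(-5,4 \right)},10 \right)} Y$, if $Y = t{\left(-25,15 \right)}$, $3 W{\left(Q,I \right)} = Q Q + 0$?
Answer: $- \frac{507}{4} \approx -126.75$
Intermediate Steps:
$W{\left(Q,I \right)} = \frac{Q^{2}}{3}$ ($W{\left(Q,I \right)} = \frac{Q Q + 0}{3} = \frac{Q^{2} + 0}{3} = \frac{Q^{2}}{3}$)
$f{\left(o \right)} = 1$ ($f{\left(o \right)} = \left(- \frac{1}{2}\right) \left(-2\right) = 1$)
$Y = -13$
$q{\left(V,L \right)} = 0$ ($q{\left(V,L \right)} = 15 \cdot 0 = 0$)
$w{\left(p,O \right)} = \frac{9}{4} + \frac{3 O}{4}$ ($w{\left(p,O \right)} = \frac{3 + O}{1 + \frac{1^{2}}{3}} = \frac{3 + O}{1 + \frac{1}{3} \cdot 1} = \frac{3 + O}{1 + \frac{1}{3}} = \frac{3 + O}{\frac{4}{3}} = \left(3 + O\right) \frac{3}{4} = \frac{9}{4} + \frac{3 O}{4}$)
$w{\left(q{\left(-5,4 \right)},10 \right)} Y = \left(\frac{9}{4} + \frac{3}{4} \cdot 10\right) \left(-13\right) = \left(\frac{9}{4} + \frac{15}{2}\right) \left(-13\right) = \frac{39}{4} \left(-13\right) = - \frac{507}{4}$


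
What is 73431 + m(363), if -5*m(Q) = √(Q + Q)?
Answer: 73431 - 11*√6/5 ≈ 73426.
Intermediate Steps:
m(Q) = -√2*√Q/5 (m(Q) = -√(Q + Q)/5 = -√2*√Q/5)
73431 + m(363) = 73431 - √2*√363/5 = 73431 - √2*11*√3/5 = 73431 - 11*√6/5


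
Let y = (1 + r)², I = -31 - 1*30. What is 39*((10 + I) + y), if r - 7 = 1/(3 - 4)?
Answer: -78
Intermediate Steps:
I = -61 (I = -31 - 30 = -61)
r = 6 (r = 7 + 1/(3 - 4) = 7 + 1/(-1) = 7 - 1 = 6)
y = 49 (y = (1 + 6)² = 7² = 49)
39*((10 + I) + y) = 39*((10 - 61) + 49) = 39*(-51 + 49) = 39*(-2) = -78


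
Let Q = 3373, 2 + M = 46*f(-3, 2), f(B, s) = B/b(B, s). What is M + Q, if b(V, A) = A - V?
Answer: 16717/5 ≈ 3343.4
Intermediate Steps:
f(B, s) = B/(s - B)
M = -148/5 (M = -2 + 46*(-3/(2 - 1*(-3))) = -2 + 46*(-3/(2 + 3)) = -2 + 46*(-3/5) = -2 - 138/5 = -148/5 ≈ -29.600)
M + Q = -148/5 + 3373 = 16717/5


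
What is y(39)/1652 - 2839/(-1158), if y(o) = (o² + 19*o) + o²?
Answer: 4535371/956508 ≈ 4.7416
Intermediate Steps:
y(o) = 2*o² + 19*o
y(39)/1652 - 2839/(-1158) = (39*(19 + 2*39))/1652 - 2839/(-1158) = (39*(19 + 78))*(1/1652) - 2839*(-1/1158) = (39*97)*(1/1652) + 2839/1158 = 3783*(1/1652) + 2839/1158 = 3783/1652 + 2839/1158 = 4535371/956508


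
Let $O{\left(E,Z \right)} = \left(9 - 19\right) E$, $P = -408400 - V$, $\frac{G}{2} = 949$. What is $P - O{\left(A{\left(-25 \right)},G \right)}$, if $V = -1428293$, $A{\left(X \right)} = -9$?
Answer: $1019803$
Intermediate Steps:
$G = 1898$ ($G = 2 \cdot 949 = 1898$)
$P = 1019893$ ($P = -408400 - -1428293 = -408400 + 1428293 = 1019893$)
$O{\left(E,Z \right)} = - 10 E$
$P - O{\left(A{\left(-25 \right)},G \right)} = 1019893 - \left(-10\right) \left(-9\right) = 1019893 - 90 = 1019803$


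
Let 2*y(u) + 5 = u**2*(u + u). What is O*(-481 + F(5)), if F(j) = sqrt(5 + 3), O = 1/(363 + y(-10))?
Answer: 962/1279 - 4*sqrt(2)/1279 ≈ 0.74773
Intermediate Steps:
y(u) = -5/2 + u**3 (y(u) = -5/2 + (u**2*(u + u))/2 = -5/2 + (u**2*(2*u))/2 = -5/2 + (2*u**3)/2 = -5/2 + u**3)
O = -2/1279 (O = 1/(363 + (-5/2 + (-10)**3)) = 1/(363 + (-5/2 - 1000)) = 1/(363 - 2005/2) = 1/(-1279/2) = -2/1279 ≈ -0.0015637)
F(j) = 2*sqrt(2) (F(j) = sqrt(8) = 2*sqrt(2))
O*(-481 + F(5)) = -2*(-481 + 2*sqrt(2))/1279 = 962/1279 - 4*sqrt(2)/1279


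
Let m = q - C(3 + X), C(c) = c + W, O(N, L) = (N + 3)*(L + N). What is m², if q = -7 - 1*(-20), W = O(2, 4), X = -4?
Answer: 256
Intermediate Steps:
O(N, L) = (3 + N)*(L + N)
W = 30 (W = 2² + 3*4 + 3*2 + 4*2 = 4 + 12 + 6 + 8 = 30)
q = 13 (q = -7 + 20 = 13)
C(c) = 30 + c (C(c) = c + 30 = 30 + c)
m = -16 (m = 13 - (30 + (3 - 4)) = 13 - (30 - 1) = 13 - 1*29 = 13 - 29 = -16)
m² = (-16)² = 256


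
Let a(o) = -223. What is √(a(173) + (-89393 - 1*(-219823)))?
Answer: √130207 ≈ 360.84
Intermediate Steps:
√(a(173) + (-89393 - 1*(-219823))) = √(-223 + (-89393 - 1*(-219823))) = √(-223 + (-89393 + 219823)) = √(-223 + 130430) = √130207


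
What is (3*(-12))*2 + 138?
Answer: 66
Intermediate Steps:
(3*(-12))*2 + 138 = -36*2 + 138 = -72 + 138 = 66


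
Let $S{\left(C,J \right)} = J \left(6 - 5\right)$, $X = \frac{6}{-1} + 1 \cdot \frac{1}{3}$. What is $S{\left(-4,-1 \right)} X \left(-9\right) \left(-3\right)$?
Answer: $153$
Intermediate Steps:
$X = - \frac{17}{3}$ ($X = 6 \left(-1\right) + 1 \cdot \frac{1}{3} = -6 + \frac{1}{3} = - \frac{17}{3} \approx -5.6667$)
$S{\left(C,J \right)} = J$ ($S{\left(C,J \right)} = J 1 = J$)
$S{\left(-4,-1 \right)} X \left(-9\right) \left(-3\right) = \left(-1\right) \left(- \frac{17}{3}\right) \left(-9\right) \left(-3\right) = \frac{17}{3} \left(-9\right) \left(-3\right) = \left(-51\right) \left(-3\right) = 153$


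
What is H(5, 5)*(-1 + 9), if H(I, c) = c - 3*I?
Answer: -80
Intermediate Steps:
H(5, 5)*(-1 + 9) = (5 - 3*5)*(-1 + 9) = (5 - 15)*8 = -10*8 = -80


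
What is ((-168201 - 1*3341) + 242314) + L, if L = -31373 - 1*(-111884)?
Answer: 151283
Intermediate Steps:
L = 80511 (L = -31373 + 111884 = 80511)
((-168201 - 1*3341) + 242314) + L = ((-168201 - 1*3341) + 242314) + 80511 = ((-168201 - 3341) + 242314) + 80511 = (-171542 + 242314) + 80511 = 70772 + 80511 = 151283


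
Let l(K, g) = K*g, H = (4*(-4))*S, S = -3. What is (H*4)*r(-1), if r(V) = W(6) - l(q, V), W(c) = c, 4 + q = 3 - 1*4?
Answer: 192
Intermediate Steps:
q = -5 (q = -4 + (3 - 1*4) = -4 + (3 - 4) = -4 - 1 = -5)
H = 48 (H = (4*(-4))*(-3) = -16*(-3) = 48)
r(V) = 6 + 5*V (r(V) = 6 - (-5)*V = 6 + 5*V)
(H*4)*r(-1) = (48*4)*(6 + 5*(-1)) = 192*(6 - 5) = 192*1 = 192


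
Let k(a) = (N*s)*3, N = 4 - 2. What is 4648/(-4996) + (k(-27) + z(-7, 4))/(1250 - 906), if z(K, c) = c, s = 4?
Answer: -91189/107414 ≈ -0.84895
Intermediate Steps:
N = 2
k(a) = 24 (k(a) = (2*4)*3 = 8*3 = 24)
4648/(-4996) + (k(-27) + z(-7, 4))/(1250 - 906) = 4648/(-4996) + (24 + 4)/(1250 - 906) = 4648*(-1/4996) + 28/344 = -1162/1249 + 28*(1/344) = -1162/1249 + 7/86 = -91189/107414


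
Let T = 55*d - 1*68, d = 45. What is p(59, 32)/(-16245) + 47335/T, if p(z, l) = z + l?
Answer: 768738038/39101715 ≈ 19.660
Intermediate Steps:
p(z, l) = l + z
T = 2407 (T = 55*45 - 1*68 = 2475 - 68 = 2407)
p(59, 32)/(-16245) + 47335/T = (32 + 59)/(-16245) + 47335/2407 = 91*(-1/16245) + 47335*(1/2407) = -91/16245 + 47335/2407 = 768738038/39101715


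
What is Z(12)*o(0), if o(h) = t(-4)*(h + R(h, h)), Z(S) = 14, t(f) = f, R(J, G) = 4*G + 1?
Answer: -56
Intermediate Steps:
R(J, G) = 1 + 4*G
o(h) = -4 - 20*h (o(h) = -4*(h + (1 + 4*h)) = -4*(1 + 5*h) = -4 - 20*h)
Z(12)*o(0) = 14*(-4 - 20*0) = 14*(-4 + 0) = 14*(-4) = -56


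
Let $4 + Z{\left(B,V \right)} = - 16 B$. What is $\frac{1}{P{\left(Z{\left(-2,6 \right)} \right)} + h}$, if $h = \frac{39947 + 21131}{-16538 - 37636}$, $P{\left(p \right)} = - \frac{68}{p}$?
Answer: $- \frac{189609}{674252} \approx -0.28121$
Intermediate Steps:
$Z{\left(B,V \right)} = -4 - 16 B$
$h = - \frac{30539}{27087}$ ($h = \frac{61078}{-54174} = 61078 \left(- \frac{1}{54174}\right) = - \frac{30539}{27087} \approx -1.1274$)
$\frac{1}{P{\left(Z{\left(-2,6 \right)} \right)} + h} = \frac{1}{- \frac{68}{-4 - -32} - \frac{30539}{27087}} = \frac{1}{- \frac{68}{-4 + 32} - \frac{30539}{27087}} = \frac{1}{- \frac{68}{28} - \frac{30539}{27087}} = \frac{1}{\left(-68\right) \frac{1}{28} - \frac{30539}{27087}} = \frac{1}{- \frac{17}{7} - \frac{30539}{27087}} = \frac{1}{- \frac{674252}{189609}} = - \frac{189609}{674252}$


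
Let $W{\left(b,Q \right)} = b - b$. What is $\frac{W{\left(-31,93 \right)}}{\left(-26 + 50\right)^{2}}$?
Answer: $0$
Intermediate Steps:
$W{\left(b,Q \right)} = 0$
$\frac{W{\left(-31,93 \right)}}{\left(-26 + 50\right)^{2}} = \frac{0}{\left(-26 + 50\right)^{2}} = \frac{0}{24^{2}} = \frac{0}{576} = 0 \cdot \frac{1}{576} = 0$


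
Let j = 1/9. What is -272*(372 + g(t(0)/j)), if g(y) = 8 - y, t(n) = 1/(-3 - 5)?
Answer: -103666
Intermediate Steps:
t(n) = -⅛ (t(n) = 1/(-8) = -⅛)
j = ⅑ ≈ 0.11111
-272*(372 + g(t(0)/j)) = -272*(372 + (8 - (-1)/(8*⅑))) = -272*(372 + (8 - (-1)*9/8)) = -272*(372 + (8 - 1*(-9/8))) = -272*(372 + (8 + 9/8)) = -272*(372 + 73/8) = -272*3049/8 = -103666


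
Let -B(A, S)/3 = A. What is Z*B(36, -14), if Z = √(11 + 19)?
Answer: -108*√30 ≈ -591.54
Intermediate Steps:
B(A, S) = -3*A
Z = √30 ≈ 5.4772
Z*B(36, -14) = √30*(-3*36) = √30*(-108) = -108*√30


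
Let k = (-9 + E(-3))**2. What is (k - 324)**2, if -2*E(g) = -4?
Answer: 75625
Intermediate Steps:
E(g) = 2 (E(g) = -1/2*(-4) = 2)
k = 49 (k = (-9 + 2)**2 = (-7)**2 = 49)
(k - 324)**2 = (49 - 324)**2 = (-275)**2 = 75625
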